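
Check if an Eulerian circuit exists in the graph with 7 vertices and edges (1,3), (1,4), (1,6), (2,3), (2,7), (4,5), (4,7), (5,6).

Step 1: Find the degree of each vertex:
  deg(1) = 3
  deg(2) = 2
  deg(3) = 2
  deg(4) = 3
  deg(5) = 2
  deg(6) = 2
  deg(7) = 2

Step 2: Count vertices with odd degree:
  Odd-degree vertices: 1, 4 (2 total)

Step 3: Apply Euler's theorem:
  - Eulerian circuit exists iff graph is connected and all vertices have even degree
  - Eulerian path exists iff graph is connected and has 0 or 2 odd-degree vertices

Graph is connected with exactly 2 odd-degree vertices (1, 4).
Eulerian path exists (starting and ending at the odd-degree vertices), but no Eulerian circuit.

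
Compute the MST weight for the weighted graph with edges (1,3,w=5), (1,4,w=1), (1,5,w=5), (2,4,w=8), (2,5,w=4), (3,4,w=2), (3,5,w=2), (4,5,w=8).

Apply Kruskal's algorithm (sort edges by weight, add if no cycle):

Sorted edges by weight:
  (1,4) w=1
  (3,5) w=2
  (3,4) w=2
  (2,5) w=4
  (1,5) w=5
  (1,3) w=5
  (2,4) w=8
  (4,5) w=8

Add edge (1,4) w=1 -- no cycle. Running total: 1
Add edge (3,5) w=2 -- no cycle. Running total: 3
Add edge (3,4) w=2 -- no cycle. Running total: 5
Add edge (2,5) w=4 -- no cycle. Running total: 9

MST edges: (1,4,w=1), (3,5,w=2), (3,4,w=2), (2,5,w=4)
Total MST weight: 1 + 2 + 2 + 4 = 9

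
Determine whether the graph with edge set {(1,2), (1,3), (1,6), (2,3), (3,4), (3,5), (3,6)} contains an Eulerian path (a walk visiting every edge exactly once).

Step 1: Find the degree of each vertex:
  deg(1) = 3
  deg(2) = 2
  deg(3) = 5
  deg(4) = 1
  deg(5) = 1
  deg(6) = 2

Step 2: Count vertices with odd degree:
  Odd-degree vertices: 1, 3, 4, 5 (4 total)

Step 3: Apply Euler's theorem:
  - Eulerian circuit exists iff graph is connected and all vertices have even degree
  - Eulerian path exists iff graph is connected and has 0 or 2 odd-degree vertices

Graph has 4 odd-degree vertices (need 0 or 2).
Neither Eulerian path nor Eulerian circuit exists.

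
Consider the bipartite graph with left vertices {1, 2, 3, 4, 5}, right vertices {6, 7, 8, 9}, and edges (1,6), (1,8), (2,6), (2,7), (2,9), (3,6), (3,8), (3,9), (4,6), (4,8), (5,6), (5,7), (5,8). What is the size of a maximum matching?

Step 1: List the neighbors of each left vertex:
  1: 6, 8
  2: 6, 7, 9
  3: 6, 8, 9
  4: 6, 8
  5: 6, 7, 8

Step 2: Greedily match left vertices, then look for augmenting paths:
  Match 1 -- 6
  Match 2 -- 7
  Match 3 -- 9
  Match 4 -- 8
  No augmenting path remains.

Step 3: Verify this is maximum:
  Matching size 4 = min(|L|, |R|) = min(5, 4), which is an upper bound, so this matching is maximum.

Maximum matching: {(1,6), (2,7), (3,9), (4,8)}
Size: 4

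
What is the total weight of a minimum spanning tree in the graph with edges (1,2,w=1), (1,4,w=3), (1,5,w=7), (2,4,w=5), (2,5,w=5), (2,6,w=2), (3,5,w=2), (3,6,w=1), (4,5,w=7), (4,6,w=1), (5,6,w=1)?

Apply Kruskal's algorithm (sort edges by weight, add if no cycle):

Sorted edges by weight:
  (1,2) w=1
  (3,6) w=1
  (4,6) w=1
  (5,6) w=1
  (2,6) w=2
  (3,5) w=2
  (1,4) w=3
  (2,5) w=5
  (2,4) w=5
  (1,5) w=7
  (4,5) w=7

Add edge (1,2) w=1 -- no cycle. Running total: 1
Add edge (3,6) w=1 -- no cycle. Running total: 2
Add edge (4,6) w=1 -- no cycle. Running total: 3
Add edge (5,6) w=1 -- no cycle. Running total: 4
Add edge (2,6) w=2 -- no cycle. Running total: 6

MST edges: (1,2,w=1), (3,6,w=1), (4,6,w=1), (5,6,w=1), (2,6,w=2)
Total MST weight: 1 + 1 + 1 + 1 + 2 = 6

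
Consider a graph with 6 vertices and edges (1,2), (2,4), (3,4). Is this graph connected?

Step 1: Build adjacency list from edges:
  1: 2
  2: 1, 4
  3: 4
  4: 2, 3
  5: (none)
  6: (none)

Step 2: Run BFS/DFS from vertex 1:
  Visited: {1, 2, 4, 3}
  Reached 4 of 6 vertices

Step 3: Only 4 of 6 vertices reached. Graph is disconnected.
Connected components: {1, 2, 3, 4}, {5}, {6}
Answer: No, the graph is not connected (3 components).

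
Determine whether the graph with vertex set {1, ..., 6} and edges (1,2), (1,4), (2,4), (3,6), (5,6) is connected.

Step 1: Build adjacency list from edges:
  1: 2, 4
  2: 1, 4
  3: 6
  4: 1, 2
  5: 6
  6: 3, 5

Step 2: Run BFS/DFS from vertex 1:
  Visited: {1, 2, 4}
  Reached 3 of 6 vertices

Step 3: Only 3 of 6 vertices reached. Graph is disconnected.
Connected components: {1, 2, 4}, {3, 5, 6}
Answer: No, the graph is not connected (2 components).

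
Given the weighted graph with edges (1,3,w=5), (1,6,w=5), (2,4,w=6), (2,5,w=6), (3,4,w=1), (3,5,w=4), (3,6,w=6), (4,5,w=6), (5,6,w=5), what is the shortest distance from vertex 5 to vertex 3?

Step 1: Build adjacency list with weights:
  1: 3(w=5), 6(w=5)
  2: 4(w=6), 5(w=6)
  3: 1(w=5), 4(w=1), 5(w=4), 6(w=6)
  4: 2(w=6), 3(w=1), 5(w=6)
  5: 2(w=6), 3(w=4), 4(w=6), 6(w=5)
  6: 1(w=5), 3(w=6), 5(w=5)

Step 2: Apply Dijkstra's algorithm from vertex 5:
  Visit vertex 5 (distance=0)
    Update dist[2] = 6
    Update dist[3] = 4
    Update dist[4] = 6
    Update dist[6] = 5
  Visit vertex 3 (distance=4)
    Update dist[1] = 9
    Update dist[4] = 5

Step 3: Shortest path: 5 -> 3
Total weight: 4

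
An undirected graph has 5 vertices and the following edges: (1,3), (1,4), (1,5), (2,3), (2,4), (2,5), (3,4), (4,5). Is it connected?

Step 1: Build adjacency list from edges:
  1: 3, 4, 5
  2: 3, 4, 5
  3: 1, 2, 4
  4: 1, 2, 3, 5
  5: 1, 2, 4

Step 2: Run BFS/DFS from vertex 1:
  Visited: {1, 3, 4, 5, 2}
  Reached 5 of 5 vertices

Step 3: All 5 vertices reached from vertex 1, so the graph is connected.
Answer: Yes, the graph is connected.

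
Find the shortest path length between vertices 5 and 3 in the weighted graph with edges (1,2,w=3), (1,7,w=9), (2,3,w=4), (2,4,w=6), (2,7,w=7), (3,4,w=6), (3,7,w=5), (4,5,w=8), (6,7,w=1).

Step 1: Build adjacency list with weights:
  1: 2(w=3), 7(w=9)
  2: 1(w=3), 3(w=4), 4(w=6), 7(w=7)
  3: 2(w=4), 4(w=6), 7(w=5)
  4: 2(w=6), 3(w=6), 5(w=8)
  5: 4(w=8)
  6: 7(w=1)
  7: 1(w=9), 2(w=7), 3(w=5), 6(w=1)

Step 2: Apply Dijkstra's algorithm from vertex 5:
  Visit vertex 5 (distance=0)
    Update dist[4] = 8
  Visit vertex 4 (distance=8)
    Update dist[2] = 14
    Update dist[3] = 14
  Visit vertex 2 (distance=14)
    Update dist[1] = 17
    Update dist[7] = 21
  Visit vertex 3 (distance=14)
    Update dist[7] = 19

Step 3: Shortest path: 5 -> 4 -> 3
Total weight: 8 + 6 = 14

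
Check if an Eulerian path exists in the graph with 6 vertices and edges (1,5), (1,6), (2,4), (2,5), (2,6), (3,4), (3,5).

Step 1: Find the degree of each vertex:
  deg(1) = 2
  deg(2) = 3
  deg(3) = 2
  deg(4) = 2
  deg(5) = 3
  deg(6) = 2

Step 2: Count vertices with odd degree:
  Odd-degree vertices: 2, 5 (2 total)

Step 3: Apply Euler's theorem:
  - Eulerian circuit exists iff graph is connected and all vertices have even degree
  - Eulerian path exists iff graph is connected and has 0 or 2 odd-degree vertices

Graph is connected with exactly 2 odd-degree vertices (2, 5).
Eulerian path exists (starting and ending at the odd-degree vertices), but no Eulerian circuit.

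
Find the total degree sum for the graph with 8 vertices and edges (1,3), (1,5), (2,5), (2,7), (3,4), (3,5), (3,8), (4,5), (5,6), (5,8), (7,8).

Step 1: Count edges incident to each vertex:
  deg(1) = 2 (neighbors: 3, 5)
  deg(2) = 2 (neighbors: 5, 7)
  deg(3) = 4 (neighbors: 1, 4, 5, 8)
  deg(4) = 2 (neighbors: 3, 5)
  deg(5) = 6 (neighbors: 1, 2, 3, 4, 6, 8)
  deg(6) = 1 (neighbors: 5)
  deg(7) = 2 (neighbors: 2, 8)
  deg(8) = 3 (neighbors: 3, 5, 7)

Step 2: Sum all degrees:
  2 + 2 + 4 + 2 + 6 + 1 + 2 + 3 = 22

Verification: sum of degrees = 2 * |E| = 2 * 11 = 22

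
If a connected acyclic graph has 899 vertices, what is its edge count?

A tree on n vertices always has exactly n - 1 edges.
For n = 899: edges = 899 - 1 = 898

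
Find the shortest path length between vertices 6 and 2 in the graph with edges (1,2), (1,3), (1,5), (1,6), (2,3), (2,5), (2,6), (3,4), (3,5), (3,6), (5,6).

Step 1: Build adjacency list:
  1: 2, 3, 5, 6
  2: 1, 3, 5, 6
  3: 1, 2, 4, 5, 6
  4: 3
  5: 1, 2, 3, 6
  6: 1, 2, 3, 5

Step 2: BFS from vertex 6 to find shortest path to 2:
  vertex 1 reached at distance 1
  vertex 2 reached at distance 1

Step 3: Shortest path: 6 -> 2
Path length: 1 edge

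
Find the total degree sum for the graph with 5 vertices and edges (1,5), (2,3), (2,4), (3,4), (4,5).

Step 1: Count edges incident to each vertex:
  deg(1) = 1 (neighbors: 5)
  deg(2) = 2 (neighbors: 3, 4)
  deg(3) = 2 (neighbors: 2, 4)
  deg(4) = 3 (neighbors: 2, 3, 5)
  deg(5) = 2 (neighbors: 1, 4)

Step 2: Sum all degrees:
  1 + 2 + 2 + 3 + 2 = 10

Verification: sum of degrees = 2 * |E| = 2 * 5 = 10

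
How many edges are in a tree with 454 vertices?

A tree on n vertices always has exactly n - 1 edges.
For n = 454: edges = 454 - 1 = 453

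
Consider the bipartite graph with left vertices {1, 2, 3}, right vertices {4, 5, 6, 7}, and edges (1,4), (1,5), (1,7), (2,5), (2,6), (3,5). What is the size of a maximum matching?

Step 1: List the neighbors of each left vertex:
  1: 4, 5, 7
  2: 5, 6
  3: 5

Step 2: Greedily match left vertices, then look for augmenting paths:
  Match 1 -- 4
  Match 2 -- 6
  Match 3 -- 5
  No augmenting path remains.

Step 3: Verify this is maximum:
  Matching size 3 = min(|L|, |R|) = min(3, 4), which is an upper bound, so this matching is maximum.

Maximum matching: {(1,4), (2,6), (3,5)}
Size: 3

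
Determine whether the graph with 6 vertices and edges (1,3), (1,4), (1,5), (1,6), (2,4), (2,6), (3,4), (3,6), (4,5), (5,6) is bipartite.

Step 1: Attempt 2-coloring using BFS:
  Start at vertex 1, assign color 0
  Color vertex 3 with color 1 (neighbor of 1)
  Color vertex 4 with color 1 (neighbor of 1)
  Color vertex 5 with color 1 (neighbor of 1)
  Color vertex 6 with color 1 (neighbor of 1)

Step 2: Conflict found! Vertices 3 and 4 are adjacent but have the same color.
This means the graph contains an odd cycle.

The graph is NOT bipartite.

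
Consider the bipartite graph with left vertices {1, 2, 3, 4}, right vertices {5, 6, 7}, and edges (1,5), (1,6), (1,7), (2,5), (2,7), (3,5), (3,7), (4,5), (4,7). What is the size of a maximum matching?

Step 1: List the neighbors of each left vertex:
  1: 5, 6, 7
  2: 5, 7
  3: 5, 7
  4: 5, 7

Step 2: Greedily match left vertices, then look for augmenting paths:
  Match 1 -- 6
  Match 2 -- 7
  Match 3 -- 5
  No augmenting path remains.

Step 3: Verify this is maximum:
  Matching size 3 = min(|L|, |R|) = min(4, 3), which is an upper bound, so this matching is maximum.

Maximum matching: {(1,6), (2,7), (3,5)}
Size: 3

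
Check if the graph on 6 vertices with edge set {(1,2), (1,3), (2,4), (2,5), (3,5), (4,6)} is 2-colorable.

Step 1: Attempt 2-coloring using BFS:
  Start at vertex 1, assign color 0
  Color vertex 2 with color 1 (neighbor of 1)
  Color vertex 3 with color 1 (neighbor of 1)
  Color vertex 4 with color 0 (neighbor of 2)
  Color vertex 5 with color 0 (neighbor of 2)
  Color vertex 6 with color 1 (neighbor of 4)

Step 2: 2-coloring succeeded. No conflicts found.
  Set A (color 0): {1, 4, 5}
  Set B (color 1): {2, 3, 6}

The graph is bipartite with partition {1, 4, 5}, {2, 3, 6}.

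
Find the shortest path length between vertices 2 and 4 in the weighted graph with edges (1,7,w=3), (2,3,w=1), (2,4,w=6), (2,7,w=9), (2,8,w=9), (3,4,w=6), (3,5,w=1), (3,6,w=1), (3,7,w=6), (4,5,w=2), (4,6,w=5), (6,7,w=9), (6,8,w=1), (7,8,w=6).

Step 1: Build adjacency list with weights:
  1: 7(w=3)
  2: 3(w=1), 4(w=6), 7(w=9), 8(w=9)
  3: 2(w=1), 4(w=6), 5(w=1), 6(w=1), 7(w=6)
  4: 2(w=6), 3(w=6), 5(w=2), 6(w=5)
  5: 3(w=1), 4(w=2)
  6: 3(w=1), 4(w=5), 7(w=9), 8(w=1)
  7: 1(w=3), 2(w=9), 3(w=6), 6(w=9), 8(w=6)
  8: 2(w=9), 6(w=1), 7(w=6)

Step 2: Apply Dijkstra's algorithm from vertex 2:
  Visit vertex 2 (distance=0)
    Update dist[3] = 1
    Update dist[4] = 6
    Update dist[7] = 9
    Update dist[8] = 9
  Visit vertex 3 (distance=1)
    Update dist[5] = 2
    Update dist[6] = 2
    Update dist[7] = 7
  Visit vertex 5 (distance=2)
    Update dist[4] = 4
  Visit vertex 6 (distance=2)
    Update dist[8] = 3
  Visit vertex 8 (distance=3)
  Visit vertex 4 (distance=4)

Step 3: Shortest path: 2 -> 3 -> 5 -> 4
Total weight: 1 + 1 + 2 = 4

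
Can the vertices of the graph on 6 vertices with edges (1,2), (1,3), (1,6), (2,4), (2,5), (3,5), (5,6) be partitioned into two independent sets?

Step 1: Attempt 2-coloring using BFS:
  Start at vertex 1, assign color 0
  Color vertex 2 with color 1 (neighbor of 1)
  Color vertex 3 with color 1 (neighbor of 1)
  Color vertex 6 with color 1 (neighbor of 1)
  Color vertex 4 with color 0 (neighbor of 2)
  Color vertex 5 with color 0 (neighbor of 2)

Step 2: 2-coloring succeeded. No conflicts found.
  Set A (color 0): {1, 4, 5}
  Set B (color 1): {2, 3, 6}

The graph is bipartite with partition {1, 4, 5}, {2, 3, 6}.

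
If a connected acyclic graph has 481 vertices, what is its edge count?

A tree on n vertices always has exactly n - 1 edges.
For n = 481: edges = 481 - 1 = 480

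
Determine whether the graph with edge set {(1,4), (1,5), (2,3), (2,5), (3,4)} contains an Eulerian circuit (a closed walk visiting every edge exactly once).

Step 1: Find the degree of each vertex:
  deg(1) = 2
  deg(2) = 2
  deg(3) = 2
  deg(4) = 2
  deg(5) = 2

Step 2: Count vertices with odd degree:
  All vertices have even degree (0 odd-degree vertices)

Step 3: Apply Euler's theorem:
  - Eulerian circuit exists iff graph is connected and all vertices have even degree
  - Eulerian path exists iff graph is connected and has 0 or 2 odd-degree vertices

Graph is connected with 0 odd-degree vertices.
Both Eulerian circuit and Eulerian path exist.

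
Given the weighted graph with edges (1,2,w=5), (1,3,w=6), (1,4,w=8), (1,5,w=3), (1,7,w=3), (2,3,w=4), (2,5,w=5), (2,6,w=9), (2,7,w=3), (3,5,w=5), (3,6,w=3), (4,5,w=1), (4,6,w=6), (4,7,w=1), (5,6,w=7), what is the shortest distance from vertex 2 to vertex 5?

Step 1: Build adjacency list with weights:
  1: 2(w=5), 3(w=6), 4(w=8), 5(w=3), 7(w=3)
  2: 1(w=5), 3(w=4), 5(w=5), 6(w=9), 7(w=3)
  3: 1(w=6), 2(w=4), 5(w=5), 6(w=3)
  4: 1(w=8), 5(w=1), 6(w=6), 7(w=1)
  5: 1(w=3), 2(w=5), 3(w=5), 4(w=1), 6(w=7)
  6: 2(w=9), 3(w=3), 4(w=6), 5(w=7)
  7: 1(w=3), 2(w=3), 4(w=1)

Step 2: Apply Dijkstra's algorithm from vertex 2:
  Visit vertex 2 (distance=0)
    Update dist[1] = 5
    Update dist[3] = 4
    Update dist[5] = 5
    Update dist[6] = 9
    Update dist[7] = 3
  Visit vertex 7 (distance=3)
    Update dist[4] = 4
  Visit vertex 3 (distance=4)
    Update dist[6] = 7
  Visit vertex 4 (distance=4)
  Visit vertex 1 (distance=5)
  Visit vertex 5 (distance=5)

Step 3: Shortest path: 2 -> 5
Total weight: 5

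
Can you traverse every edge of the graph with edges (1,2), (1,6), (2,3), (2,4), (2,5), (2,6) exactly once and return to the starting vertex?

Step 1: Find the degree of each vertex:
  deg(1) = 2
  deg(2) = 5
  deg(3) = 1
  deg(4) = 1
  deg(5) = 1
  deg(6) = 2

Step 2: Count vertices with odd degree:
  Odd-degree vertices: 2, 3, 4, 5 (4 total)

Step 3: Apply Euler's theorem:
  - Eulerian circuit exists iff graph is connected and all vertices have even degree
  - Eulerian path exists iff graph is connected and has 0 or 2 odd-degree vertices

Graph has 4 odd-degree vertices (need 0 or 2).
Neither Eulerian path nor Eulerian circuit exists.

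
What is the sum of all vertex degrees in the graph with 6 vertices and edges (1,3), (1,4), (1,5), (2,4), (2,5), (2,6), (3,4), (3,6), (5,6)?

Step 1: Count edges incident to each vertex:
  deg(1) = 3 (neighbors: 3, 4, 5)
  deg(2) = 3 (neighbors: 4, 5, 6)
  deg(3) = 3 (neighbors: 1, 4, 6)
  deg(4) = 3 (neighbors: 1, 2, 3)
  deg(5) = 3 (neighbors: 1, 2, 6)
  deg(6) = 3 (neighbors: 2, 3, 5)

Step 2: Sum all degrees:
  3 + 3 + 3 + 3 + 3 + 3 = 18

Verification: sum of degrees = 2 * |E| = 2 * 9 = 18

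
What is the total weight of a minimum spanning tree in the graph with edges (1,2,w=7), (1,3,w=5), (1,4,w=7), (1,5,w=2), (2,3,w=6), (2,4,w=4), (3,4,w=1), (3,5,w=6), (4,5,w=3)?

Apply Kruskal's algorithm (sort edges by weight, add if no cycle):

Sorted edges by weight:
  (3,4) w=1
  (1,5) w=2
  (4,5) w=3
  (2,4) w=4
  (1,3) w=5
  (2,3) w=6
  (3,5) w=6
  (1,2) w=7
  (1,4) w=7

Add edge (3,4) w=1 -- no cycle. Running total: 1
Add edge (1,5) w=2 -- no cycle. Running total: 3
Add edge (4,5) w=3 -- no cycle. Running total: 6
Add edge (2,4) w=4 -- no cycle. Running total: 10

MST edges: (3,4,w=1), (1,5,w=2), (4,5,w=3), (2,4,w=4)
Total MST weight: 1 + 2 + 3 + 4 = 10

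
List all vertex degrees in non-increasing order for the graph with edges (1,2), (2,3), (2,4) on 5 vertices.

Step 1: Count edges incident to each vertex:
  deg(1) = 1 (neighbors: 2)
  deg(2) = 3 (neighbors: 1, 3, 4)
  deg(3) = 1 (neighbors: 2)
  deg(4) = 1 (neighbors: 2)
  deg(5) = 0 (neighbors: none)

Step 2: Sort degrees in non-increasing order:
  Degrees: [1, 3, 1, 1, 0] -> sorted: [3, 1, 1, 1, 0]

Degree sequence: [3, 1, 1, 1, 0]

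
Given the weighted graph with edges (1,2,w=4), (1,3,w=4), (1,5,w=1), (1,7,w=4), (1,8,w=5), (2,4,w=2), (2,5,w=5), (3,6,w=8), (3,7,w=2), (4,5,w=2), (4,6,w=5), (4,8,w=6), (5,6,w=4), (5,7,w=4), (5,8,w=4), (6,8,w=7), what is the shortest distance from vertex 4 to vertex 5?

Step 1: Build adjacency list with weights:
  1: 2(w=4), 3(w=4), 5(w=1), 7(w=4), 8(w=5)
  2: 1(w=4), 4(w=2), 5(w=5)
  3: 1(w=4), 6(w=8), 7(w=2)
  4: 2(w=2), 5(w=2), 6(w=5), 8(w=6)
  5: 1(w=1), 2(w=5), 4(w=2), 6(w=4), 7(w=4), 8(w=4)
  6: 3(w=8), 4(w=5), 5(w=4), 8(w=7)
  7: 1(w=4), 3(w=2), 5(w=4)
  8: 1(w=5), 4(w=6), 5(w=4), 6(w=7)

Step 2: Apply Dijkstra's algorithm from vertex 4:
  Visit vertex 4 (distance=0)
    Update dist[2] = 2
    Update dist[5] = 2
    Update dist[6] = 5
    Update dist[8] = 6
  Visit vertex 2 (distance=2)
    Update dist[1] = 6
  Visit vertex 5 (distance=2)
    Update dist[1] = 3
    Update dist[7] = 6

Step 3: Shortest path: 4 -> 5
Total weight: 2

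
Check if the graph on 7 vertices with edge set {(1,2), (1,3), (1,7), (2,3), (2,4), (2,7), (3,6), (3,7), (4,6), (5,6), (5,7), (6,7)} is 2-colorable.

Step 1: Attempt 2-coloring using BFS:
  Start at vertex 1, assign color 0
  Color vertex 2 with color 1 (neighbor of 1)
  Color vertex 3 with color 1 (neighbor of 1)
  Color vertex 7 with color 1 (neighbor of 1)

Step 2: Conflict found! Vertices 2 and 3 are adjacent but have the same color.
This means the graph contains an odd cycle.

The graph is NOT bipartite.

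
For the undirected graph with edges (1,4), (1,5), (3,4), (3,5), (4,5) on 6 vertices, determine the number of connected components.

Step 1: Build adjacency list from edges:
  1: 4, 5
  2: (none)
  3: 4, 5
  4: 1, 3, 5
  5: 1, 3, 4
  6: (none)

Step 2: Run BFS/DFS from vertex 1:
  Visited: {1, 4, 5, 3}
  Reached 4 of 6 vertices

Step 3: Only 4 of 6 vertices reached. Graph is disconnected.
Connected components: {1, 3, 4, 5}, {2}, {6}
Number of connected components: 3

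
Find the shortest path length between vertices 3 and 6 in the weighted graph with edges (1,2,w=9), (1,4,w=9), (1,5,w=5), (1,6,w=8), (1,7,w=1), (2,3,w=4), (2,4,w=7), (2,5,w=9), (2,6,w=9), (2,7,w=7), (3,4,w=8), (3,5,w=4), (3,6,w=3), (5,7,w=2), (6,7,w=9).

Step 1: Build adjacency list with weights:
  1: 2(w=9), 4(w=9), 5(w=5), 6(w=8), 7(w=1)
  2: 1(w=9), 3(w=4), 4(w=7), 5(w=9), 6(w=9), 7(w=7)
  3: 2(w=4), 4(w=8), 5(w=4), 6(w=3)
  4: 1(w=9), 2(w=7), 3(w=8)
  5: 1(w=5), 2(w=9), 3(w=4), 7(w=2)
  6: 1(w=8), 2(w=9), 3(w=3), 7(w=9)
  7: 1(w=1), 2(w=7), 5(w=2), 6(w=9)

Step 2: Apply Dijkstra's algorithm from vertex 3:
  Visit vertex 3 (distance=0)
    Update dist[2] = 4
    Update dist[4] = 8
    Update dist[5] = 4
    Update dist[6] = 3
  Visit vertex 6 (distance=3)
    Update dist[1] = 11
    Update dist[7] = 12

Step 3: Shortest path: 3 -> 6
Total weight: 3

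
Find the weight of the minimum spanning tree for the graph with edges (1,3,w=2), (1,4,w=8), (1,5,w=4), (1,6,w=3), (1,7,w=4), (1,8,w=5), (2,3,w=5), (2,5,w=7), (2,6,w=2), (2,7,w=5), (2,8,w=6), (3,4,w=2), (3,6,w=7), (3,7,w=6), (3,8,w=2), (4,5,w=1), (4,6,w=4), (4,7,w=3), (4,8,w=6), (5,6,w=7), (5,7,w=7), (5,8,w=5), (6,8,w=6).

Apply Kruskal's algorithm (sort edges by weight, add if no cycle):

Sorted edges by weight:
  (4,5) w=1
  (1,3) w=2
  (2,6) w=2
  (3,4) w=2
  (3,8) w=2
  (1,6) w=3
  (4,7) w=3
  (1,7) w=4
  (1,5) w=4
  (4,6) w=4
  (1,8) w=5
  (2,3) w=5
  (2,7) w=5
  (5,8) w=5
  (2,8) w=6
  (3,7) w=6
  (4,8) w=6
  (6,8) w=6
  (2,5) w=7
  (3,6) w=7
  (5,6) w=7
  (5,7) w=7
  (1,4) w=8

Add edge (4,5) w=1 -- no cycle. Running total: 1
Add edge (1,3) w=2 -- no cycle. Running total: 3
Add edge (2,6) w=2 -- no cycle. Running total: 5
Add edge (3,4) w=2 -- no cycle. Running total: 7
Add edge (3,8) w=2 -- no cycle. Running total: 9
Add edge (1,6) w=3 -- no cycle. Running total: 12
Add edge (4,7) w=3 -- no cycle. Running total: 15

MST edges: (4,5,w=1), (1,3,w=2), (2,6,w=2), (3,4,w=2), (3,8,w=2), (1,6,w=3), (4,7,w=3)
Total MST weight: 1 + 2 + 2 + 2 + 2 + 3 + 3 = 15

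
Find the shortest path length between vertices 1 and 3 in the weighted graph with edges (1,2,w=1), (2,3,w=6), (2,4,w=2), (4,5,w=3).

Step 1: Build adjacency list with weights:
  1: 2(w=1)
  2: 1(w=1), 3(w=6), 4(w=2)
  3: 2(w=6)
  4: 2(w=2), 5(w=3)
  5: 4(w=3)

Step 2: Apply Dijkstra's algorithm from vertex 1:
  Visit vertex 1 (distance=0)
    Update dist[2] = 1
  Visit vertex 2 (distance=1)
    Update dist[3] = 7
    Update dist[4] = 3
  Visit vertex 4 (distance=3)
    Update dist[5] = 6
  Visit vertex 5 (distance=6)
  Visit vertex 3 (distance=7)

Step 3: Shortest path: 1 -> 2 -> 3
Total weight: 1 + 6 = 7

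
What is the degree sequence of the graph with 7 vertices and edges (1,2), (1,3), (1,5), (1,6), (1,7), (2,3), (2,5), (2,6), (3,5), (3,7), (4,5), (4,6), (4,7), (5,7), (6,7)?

Step 1: Count edges incident to each vertex:
  deg(1) = 5 (neighbors: 2, 3, 5, 6, 7)
  deg(2) = 4 (neighbors: 1, 3, 5, 6)
  deg(3) = 4 (neighbors: 1, 2, 5, 7)
  deg(4) = 3 (neighbors: 5, 6, 7)
  deg(5) = 5 (neighbors: 1, 2, 3, 4, 7)
  deg(6) = 4 (neighbors: 1, 2, 4, 7)
  deg(7) = 5 (neighbors: 1, 3, 4, 5, 6)

Step 2: Sort degrees in non-increasing order:
  Degrees: [5, 4, 4, 3, 5, 4, 5] -> sorted: [5, 5, 5, 4, 4, 4, 3]

Degree sequence: [5, 5, 5, 4, 4, 4, 3]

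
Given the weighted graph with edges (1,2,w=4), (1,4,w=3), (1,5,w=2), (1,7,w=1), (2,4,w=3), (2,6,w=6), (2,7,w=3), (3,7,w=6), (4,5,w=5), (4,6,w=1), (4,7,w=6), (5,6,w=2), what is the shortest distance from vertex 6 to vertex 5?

Step 1: Build adjacency list with weights:
  1: 2(w=4), 4(w=3), 5(w=2), 7(w=1)
  2: 1(w=4), 4(w=3), 6(w=6), 7(w=3)
  3: 7(w=6)
  4: 1(w=3), 2(w=3), 5(w=5), 6(w=1), 7(w=6)
  5: 1(w=2), 4(w=5), 6(w=2)
  6: 2(w=6), 4(w=1), 5(w=2)
  7: 1(w=1), 2(w=3), 3(w=6), 4(w=6)

Step 2: Apply Dijkstra's algorithm from vertex 6:
  Visit vertex 6 (distance=0)
    Update dist[2] = 6
    Update dist[4] = 1
    Update dist[5] = 2
  Visit vertex 4 (distance=1)
    Update dist[1] = 4
    Update dist[2] = 4
    Update dist[7] = 7
  Visit vertex 5 (distance=2)

Step 3: Shortest path: 6 -> 5
Total weight: 2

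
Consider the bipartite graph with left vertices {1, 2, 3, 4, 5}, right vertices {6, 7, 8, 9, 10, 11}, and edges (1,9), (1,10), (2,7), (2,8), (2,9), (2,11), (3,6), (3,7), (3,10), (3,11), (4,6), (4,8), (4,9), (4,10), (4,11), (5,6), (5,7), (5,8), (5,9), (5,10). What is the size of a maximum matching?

Step 1: List the neighbors of each left vertex:
  1: 9, 10
  2: 7, 8, 9, 11
  3: 6, 7, 10, 11
  4: 6, 8, 9, 10, 11
  5: 6, 7, 8, 9, 10

Step 2: Greedily match left vertices, then look for augmenting paths:
  Match 1 -- 9
  Match 2 -- 7
  Match 3 -- 6
  Match 4 -- 8
  Match 5 -- 10
  No augmenting path remains.

Step 3: Verify this is maximum:
  Matching size 5 = min(|L|, |R|) = min(5, 6), which is an upper bound, so this matching is maximum.

Maximum matching: {(1,9), (2,7), (3,6), (4,8), (5,10)}
Size: 5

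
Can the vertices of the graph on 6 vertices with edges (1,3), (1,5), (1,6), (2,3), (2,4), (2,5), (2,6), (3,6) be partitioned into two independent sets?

Step 1: Attempt 2-coloring using BFS:
  Start at vertex 1, assign color 0
  Color vertex 3 with color 1 (neighbor of 1)
  Color vertex 5 with color 1 (neighbor of 1)
  Color vertex 6 with color 1 (neighbor of 1)
  Color vertex 2 with color 0 (neighbor of 3)

Step 2: Conflict found! Vertices 3 and 6 are adjacent but have the same color.
This means the graph contains an odd cycle.

The graph is NOT bipartite.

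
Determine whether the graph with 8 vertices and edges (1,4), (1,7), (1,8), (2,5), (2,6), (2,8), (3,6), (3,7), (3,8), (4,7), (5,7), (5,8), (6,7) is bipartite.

Step 1: Attempt 2-coloring using BFS:
  Start at vertex 1, assign color 0
  Color vertex 4 with color 1 (neighbor of 1)
  Color vertex 7 with color 1 (neighbor of 1)
  Color vertex 8 with color 1 (neighbor of 1)

Step 2: Conflict found! Vertices 4 and 7 are adjacent but have the same color.
This means the graph contains an odd cycle.

The graph is NOT bipartite.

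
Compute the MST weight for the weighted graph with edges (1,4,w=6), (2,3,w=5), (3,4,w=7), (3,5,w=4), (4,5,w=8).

Apply Kruskal's algorithm (sort edges by weight, add if no cycle):

Sorted edges by weight:
  (3,5) w=4
  (2,3) w=5
  (1,4) w=6
  (3,4) w=7
  (4,5) w=8

Add edge (3,5) w=4 -- no cycle. Running total: 4
Add edge (2,3) w=5 -- no cycle. Running total: 9
Add edge (1,4) w=6 -- no cycle. Running total: 15
Add edge (3,4) w=7 -- no cycle. Running total: 22

MST edges: (3,5,w=4), (2,3,w=5), (1,4,w=6), (3,4,w=7)
Total MST weight: 4 + 5 + 6 + 7 = 22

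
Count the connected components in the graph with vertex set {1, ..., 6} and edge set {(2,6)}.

Step 1: Build adjacency list from edges:
  1: (none)
  2: 6
  3: (none)
  4: (none)
  5: (none)
  6: 2

Step 2: Run BFS/DFS from vertex 1:
  Visited: {1}
  Reached 1 of 6 vertices

Step 3: Only 1 of 6 vertices reached. Graph is disconnected.
Connected components: {1}, {2, 6}, {3}, {4}, {5}
Number of connected components: 5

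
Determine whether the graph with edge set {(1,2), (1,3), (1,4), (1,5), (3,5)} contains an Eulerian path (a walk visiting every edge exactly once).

Step 1: Find the degree of each vertex:
  deg(1) = 4
  deg(2) = 1
  deg(3) = 2
  deg(4) = 1
  deg(5) = 2

Step 2: Count vertices with odd degree:
  Odd-degree vertices: 2, 4 (2 total)

Step 3: Apply Euler's theorem:
  - Eulerian circuit exists iff graph is connected and all vertices have even degree
  - Eulerian path exists iff graph is connected and has 0 or 2 odd-degree vertices

Graph is connected with exactly 2 odd-degree vertices (2, 4).
Eulerian path exists (starting and ending at the odd-degree vertices), but no Eulerian circuit.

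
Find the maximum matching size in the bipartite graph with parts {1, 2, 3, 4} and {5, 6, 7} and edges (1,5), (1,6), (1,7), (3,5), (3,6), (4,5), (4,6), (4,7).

Step 1: List the neighbors of each left vertex:
  1: 5, 6, 7
  2: (none)
  3: 5, 6
  4: 5, 6, 7

Step 2: Greedily match left vertices, then look for augmenting paths:
  Match 1 -- 5
  Match 3 -- 6
  Match 4 -- 7
  No augmenting path remains.

Step 3: Verify this is maximum:
  Matching size 3 = min(|L|, |R|) = min(4, 3), which is an upper bound, so this matching is maximum.

Maximum matching: {(1,5), (3,6), (4,7)}
Size: 3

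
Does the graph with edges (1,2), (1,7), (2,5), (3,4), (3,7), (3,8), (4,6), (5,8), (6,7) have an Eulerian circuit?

Step 1: Find the degree of each vertex:
  deg(1) = 2
  deg(2) = 2
  deg(3) = 3
  deg(4) = 2
  deg(5) = 2
  deg(6) = 2
  deg(7) = 3
  deg(8) = 2

Step 2: Count vertices with odd degree:
  Odd-degree vertices: 3, 7 (2 total)

Step 3: Apply Euler's theorem:
  - Eulerian circuit exists iff graph is connected and all vertices have even degree
  - Eulerian path exists iff graph is connected and has 0 or 2 odd-degree vertices

Graph is connected with exactly 2 odd-degree vertices (3, 7).
Eulerian path exists (starting and ending at the odd-degree vertices), but no Eulerian circuit.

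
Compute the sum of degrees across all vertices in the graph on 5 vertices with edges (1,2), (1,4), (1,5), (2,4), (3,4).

Step 1: Count edges incident to each vertex:
  deg(1) = 3 (neighbors: 2, 4, 5)
  deg(2) = 2 (neighbors: 1, 4)
  deg(3) = 1 (neighbors: 4)
  deg(4) = 3 (neighbors: 1, 2, 3)
  deg(5) = 1 (neighbors: 1)

Step 2: Sum all degrees:
  3 + 2 + 1 + 3 + 1 = 10

Verification: sum of degrees = 2 * |E| = 2 * 5 = 10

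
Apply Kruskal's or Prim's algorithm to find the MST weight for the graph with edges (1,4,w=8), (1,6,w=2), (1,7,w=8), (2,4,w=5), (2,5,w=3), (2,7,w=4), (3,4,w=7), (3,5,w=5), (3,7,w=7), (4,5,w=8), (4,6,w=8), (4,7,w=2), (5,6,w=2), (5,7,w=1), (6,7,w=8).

Apply Kruskal's algorithm (sort edges by weight, add if no cycle):

Sorted edges by weight:
  (5,7) w=1
  (1,6) w=2
  (4,7) w=2
  (5,6) w=2
  (2,5) w=3
  (2,7) w=4
  (2,4) w=5
  (3,5) w=5
  (3,4) w=7
  (3,7) w=7
  (1,4) w=8
  (1,7) w=8
  (4,5) w=8
  (4,6) w=8
  (6,7) w=8

Add edge (5,7) w=1 -- no cycle. Running total: 1
Add edge (1,6) w=2 -- no cycle. Running total: 3
Add edge (4,7) w=2 -- no cycle. Running total: 5
Add edge (5,6) w=2 -- no cycle. Running total: 7
Add edge (2,5) w=3 -- no cycle. Running total: 10
Skip edge (2,7) w=4 -- would create cycle
Skip edge (2,4) w=5 -- would create cycle
Add edge (3,5) w=5 -- no cycle. Running total: 15

MST edges: (5,7,w=1), (1,6,w=2), (4,7,w=2), (5,6,w=2), (2,5,w=3), (3,5,w=5)
Total MST weight: 1 + 2 + 2 + 2 + 3 + 5 = 15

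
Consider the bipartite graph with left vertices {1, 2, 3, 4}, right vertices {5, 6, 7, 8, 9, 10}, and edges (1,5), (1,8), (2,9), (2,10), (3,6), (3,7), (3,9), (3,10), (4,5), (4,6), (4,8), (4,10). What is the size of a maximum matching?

Step 1: List the neighbors of each left vertex:
  1: 5, 8
  2: 9, 10
  3: 6, 7, 9, 10
  4: 5, 6, 8, 10

Step 2: Greedily match left vertices, then look for augmenting paths:
  Match 1 -- 5
  Match 2 -- 9
  Match 3 -- 6
  Match 4 -- 8
  No augmenting path remains.

Step 3: Verify this is maximum:
  Matching size 4 = min(|L|, |R|) = min(4, 6), which is an upper bound, so this matching is maximum.

Maximum matching: {(1,5), (2,9), (3,6), (4,8)}
Size: 4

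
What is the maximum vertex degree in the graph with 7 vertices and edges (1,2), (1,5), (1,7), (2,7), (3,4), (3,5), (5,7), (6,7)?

Step 1: Count edges incident to each vertex:
  deg(1) = 3 (neighbors: 2, 5, 7)
  deg(2) = 2 (neighbors: 1, 7)
  deg(3) = 2 (neighbors: 4, 5)
  deg(4) = 1 (neighbors: 3)
  deg(5) = 3 (neighbors: 1, 3, 7)
  deg(6) = 1 (neighbors: 7)
  deg(7) = 4 (neighbors: 1, 2, 5, 6)

Step 2: Find maximum:
  max(3, 2, 2, 1, 3, 1, 4) = 4 (vertex 7)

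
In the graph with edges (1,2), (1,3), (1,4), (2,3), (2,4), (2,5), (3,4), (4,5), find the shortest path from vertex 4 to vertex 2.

Step 1: Build adjacency list:
  1: 2, 3, 4
  2: 1, 3, 4, 5
  3: 1, 2, 4
  4: 1, 2, 3, 5
  5: 2, 4

Step 2: BFS from vertex 4 to find shortest path to 2:
  vertex 1 reached at distance 1
  vertex 2 reached at distance 1

Step 3: Shortest path: 4 -> 2
Path length: 1 edge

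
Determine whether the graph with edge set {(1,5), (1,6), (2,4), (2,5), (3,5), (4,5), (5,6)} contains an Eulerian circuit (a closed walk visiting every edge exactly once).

Step 1: Find the degree of each vertex:
  deg(1) = 2
  deg(2) = 2
  deg(3) = 1
  deg(4) = 2
  deg(5) = 5
  deg(6) = 2

Step 2: Count vertices with odd degree:
  Odd-degree vertices: 3, 5 (2 total)

Step 3: Apply Euler's theorem:
  - Eulerian circuit exists iff graph is connected and all vertices have even degree
  - Eulerian path exists iff graph is connected and has 0 or 2 odd-degree vertices

Graph is connected with exactly 2 odd-degree vertices (3, 5).
Eulerian path exists (starting and ending at the odd-degree vertices), but no Eulerian circuit.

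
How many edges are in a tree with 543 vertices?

A tree on n vertices always has exactly n - 1 edges.
For n = 543: edges = 543 - 1 = 542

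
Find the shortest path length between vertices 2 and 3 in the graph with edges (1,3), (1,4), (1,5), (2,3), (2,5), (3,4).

Step 1: Build adjacency list:
  1: 3, 4, 5
  2: 3, 5
  3: 1, 2, 4
  4: 1, 3
  5: 1, 2

Step 2: BFS from vertex 2 to find shortest path to 3:
  vertex 3 reached at distance 1

Step 3: Shortest path: 2 -> 3
Path length: 1 edge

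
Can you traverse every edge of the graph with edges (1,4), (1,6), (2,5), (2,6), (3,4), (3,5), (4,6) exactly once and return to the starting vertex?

Step 1: Find the degree of each vertex:
  deg(1) = 2
  deg(2) = 2
  deg(3) = 2
  deg(4) = 3
  deg(5) = 2
  deg(6) = 3

Step 2: Count vertices with odd degree:
  Odd-degree vertices: 4, 6 (2 total)

Step 3: Apply Euler's theorem:
  - Eulerian circuit exists iff graph is connected and all vertices have even degree
  - Eulerian path exists iff graph is connected and has 0 or 2 odd-degree vertices

Graph is connected with exactly 2 odd-degree vertices (4, 6).
Eulerian path exists (starting and ending at the odd-degree vertices), but no Eulerian circuit.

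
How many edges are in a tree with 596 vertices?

A tree on n vertices always has exactly n - 1 edges.
For n = 596: edges = 596 - 1 = 595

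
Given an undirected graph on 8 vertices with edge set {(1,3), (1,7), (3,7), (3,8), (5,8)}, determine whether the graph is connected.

Step 1: Build adjacency list from edges:
  1: 3, 7
  2: (none)
  3: 1, 7, 8
  4: (none)
  5: 8
  6: (none)
  7: 1, 3
  8: 3, 5

Step 2: Run BFS/DFS from vertex 1:
  Visited: {1, 3, 7, 8, 5}
  Reached 5 of 8 vertices

Step 3: Only 5 of 8 vertices reached. Graph is disconnected.
Connected components: {1, 3, 5, 7, 8}, {2}, {4}, {6}
Answer: No, the graph is not connected (4 components).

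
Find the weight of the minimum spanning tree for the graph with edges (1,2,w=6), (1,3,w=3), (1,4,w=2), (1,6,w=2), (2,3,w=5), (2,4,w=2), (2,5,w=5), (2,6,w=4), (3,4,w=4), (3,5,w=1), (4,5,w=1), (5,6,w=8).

Apply Kruskal's algorithm (sort edges by weight, add if no cycle):

Sorted edges by weight:
  (3,5) w=1
  (4,5) w=1
  (1,4) w=2
  (1,6) w=2
  (2,4) w=2
  (1,3) w=3
  (2,6) w=4
  (3,4) w=4
  (2,5) w=5
  (2,3) w=5
  (1,2) w=6
  (5,6) w=8

Add edge (3,5) w=1 -- no cycle. Running total: 1
Add edge (4,5) w=1 -- no cycle. Running total: 2
Add edge (1,4) w=2 -- no cycle. Running total: 4
Add edge (1,6) w=2 -- no cycle. Running total: 6
Add edge (2,4) w=2 -- no cycle. Running total: 8

MST edges: (3,5,w=1), (4,5,w=1), (1,4,w=2), (1,6,w=2), (2,4,w=2)
Total MST weight: 1 + 1 + 2 + 2 + 2 = 8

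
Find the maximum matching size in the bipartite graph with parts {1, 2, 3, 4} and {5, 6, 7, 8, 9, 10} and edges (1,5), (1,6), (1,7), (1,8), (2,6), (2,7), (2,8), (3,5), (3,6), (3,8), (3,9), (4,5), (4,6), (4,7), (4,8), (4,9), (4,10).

Step 1: List the neighbors of each left vertex:
  1: 5, 6, 7, 8
  2: 6, 7, 8
  3: 5, 6, 8, 9
  4: 5, 6, 7, 8, 9, 10

Step 2: Greedily match left vertices, then look for augmenting paths:
  Match 1 -- 5
  Match 2 -- 6
  Match 3 -- 8
  Match 4 -- 7
  No augmenting path remains.

Step 3: Verify this is maximum:
  Matching size 4 = min(|L|, |R|) = min(4, 6), which is an upper bound, so this matching is maximum.

Maximum matching: {(1,5), (2,6), (3,8), (4,7)}
Size: 4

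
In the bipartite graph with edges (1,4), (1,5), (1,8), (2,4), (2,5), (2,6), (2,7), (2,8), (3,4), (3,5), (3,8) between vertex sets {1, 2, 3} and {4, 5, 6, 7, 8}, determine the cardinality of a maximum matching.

Step 1: List the neighbors of each left vertex:
  1: 4, 5, 8
  2: 4, 5, 6, 7, 8
  3: 4, 5, 8

Step 2: Greedily match left vertices, then look for augmenting paths:
  Match 1 -- 4
  Match 2 -- 5
  Match 3 -- 8
  No augmenting path remains.

Step 3: Verify this is maximum:
  Matching size 3 = min(|L|, |R|) = min(3, 5), which is an upper bound, so this matching is maximum.

Maximum matching: {(1,4), (2,5), (3,8)}
Size: 3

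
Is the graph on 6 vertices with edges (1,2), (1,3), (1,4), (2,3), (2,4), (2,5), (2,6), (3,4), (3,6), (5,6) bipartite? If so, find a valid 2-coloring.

Step 1: Attempt 2-coloring using BFS:
  Start at vertex 1, assign color 0
  Color vertex 2 with color 1 (neighbor of 1)
  Color vertex 3 with color 1 (neighbor of 1)
  Color vertex 4 with color 1 (neighbor of 1)

Step 2: Conflict found! Vertices 2 and 3 are adjacent but have the same color.
This means the graph contains an odd cycle.

The graph is NOT bipartite.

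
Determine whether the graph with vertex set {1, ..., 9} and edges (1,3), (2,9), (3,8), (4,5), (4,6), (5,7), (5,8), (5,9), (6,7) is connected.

Step 1: Build adjacency list from edges:
  1: 3
  2: 9
  3: 1, 8
  4: 5, 6
  5: 4, 7, 8, 9
  6: 4, 7
  7: 5, 6
  8: 3, 5
  9: 2, 5

Step 2: Run BFS/DFS from vertex 1:
  Visited: {1, 3, 8, 5, 4, 7, 9, 6, 2}
  Reached 9 of 9 vertices

Step 3: All 9 vertices reached from vertex 1, so the graph is connected.
Answer: Yes, the graph is connected.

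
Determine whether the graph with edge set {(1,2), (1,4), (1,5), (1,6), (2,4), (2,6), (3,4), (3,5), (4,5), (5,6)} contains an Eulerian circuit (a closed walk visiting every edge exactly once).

Step 1: Find the degree of each vertex:
  deg(1) = 4
  deg(2) = 3
  deg(3) = 2
  deg(4) = 4
  deg(5) = 4
  deg(6) = 3

Step 2: Count vertices with odd degree:
  Odd-degree vertices: 2, 6 (2 total)

Step 3: Apply Euler's theorem:
  - Eulerian circuit exists iff graph is connected and all vertices have even degree
  - Eulerian path exists iff graph is connected and has 0 or 2 odd-degree vertices

Graph is connected with exactly 2 odd-degree vertices (2, 6).
Eulerian path exists (starting and ending at the odd-degree vertices), but no Eulerian circuit.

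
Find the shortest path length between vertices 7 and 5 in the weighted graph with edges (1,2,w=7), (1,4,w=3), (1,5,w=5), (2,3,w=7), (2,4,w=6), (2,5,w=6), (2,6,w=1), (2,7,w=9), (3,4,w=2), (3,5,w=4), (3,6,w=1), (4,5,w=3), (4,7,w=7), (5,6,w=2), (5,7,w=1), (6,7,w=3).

Step 1: Build adjacency list with weights:
  1: 2(w=7), 4(w=3), 5(w=5)
  2: 1(w=7), 3(w=7), 4(w=6), 5(w=6), 6(w=1), 7(w=9)
  3: 2(w=7), 4(w=2), 5(w=4), 6(w=1)
  4: 1(w=3), 2(w=6), 3(w=2), 5(w=3), 7(w=7)
  5: 1(w=5), 2(w=6), 3(w=4), 4(w=3), 6(w=2), 7(w=1)
  6: 2(w=1), 3(w=1), 5(w=2), 7(w=3)
  7: 2(w=9), 4(w=7), 5(w=1), 6(w=3)

Step 2: Apply Dijkstra's algorithm from vertex 7:
  Visit vertex 7 (distance=0)
    Update dist[2] = 9
    Update dist[4] = 7
    Update dist[5] = 1
    Update dist[6] = 3
  Visit vertex 5 (distance=1)
    Update dist[1] = 6
    Update dist[2] = 7
    Update dist[3] = 5
    Update dist[4] = 4

Step 3: Shortest path: 7 -> 5
Total weight: 1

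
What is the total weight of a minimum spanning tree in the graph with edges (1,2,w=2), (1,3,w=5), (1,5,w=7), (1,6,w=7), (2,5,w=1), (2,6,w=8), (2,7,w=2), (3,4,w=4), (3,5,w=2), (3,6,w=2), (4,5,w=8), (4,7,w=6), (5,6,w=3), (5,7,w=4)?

Apply Kruskal's algorithm (sort edges by weight, add if no cycle):

Sorted edges by weight:
  (2,5) w=1
  (1,2) w=2
  (2,7) w=2
  (3,6) w=2
  (3,5) w=2
  (5,6) w=3
  (3,4) w=4
  (5,7) w=4
  (1,3) w=5
  (4,7) w=6
  (1,5) w=7
  (1,6) w=7
  (2,6) w=8
  (4,5) w=8

Add edge (2,5) w=1 -- no cycle. Running total: 1
Add edge (1,2) w=2 -- no cycle. Running total: 3
Add edge (2,7) w=2 -- no cycle. Running total: 5
Add edge (3,6) w=2 -- no cycle. Running total: 7
Add edge (3,5) w=2 -- no cycle. Running total: 9
Skip edge (5,6) w=3 -- would create cycle
Add edge (3,4) w=4 -- no cycle. Running total: 13

MST edges: (2,5,w=1), (1,2,w=2), (2,7,w=2), (3,6,w=2), (3,5,w=2), (3,4,w=4)
Total MST weight: 1 + 2 + 2 + 2 + 2 + 4 = 13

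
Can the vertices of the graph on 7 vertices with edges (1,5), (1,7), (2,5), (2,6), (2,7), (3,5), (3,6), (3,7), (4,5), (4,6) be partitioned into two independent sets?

Step 1: Attempt 2-coloring using BFS:
  Start at vertex 1, assign color 0
  Color vertex 5 with color 1 (neighbor of 1)
  Color vertex 7 with color 1 (neighbor of 1)
  Color vertex 2 with color 0 (neighbor of 5)
  Color vertex 3 with color 0 (neighbor of 5)
  Color vertex 4 with color 0 (neighbor of 5)
  Color vertex 6 with color 1 (neighbor of 2)

Step 2: 2-coloring succeeded. No conflicts found.
  Set A (color 0): {1, 2, 3, 4}
  Set B (color 1): {5, 6, 7}

The graph is bipartite with partition {1, 2, 3, 4}, {5, 6, 7}.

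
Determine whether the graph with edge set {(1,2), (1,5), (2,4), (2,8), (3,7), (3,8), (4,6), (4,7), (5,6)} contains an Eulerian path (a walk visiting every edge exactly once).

Step 1: Find the degree of each vertex:
  deg(1) = 2
  deg(2) = 3
  deg(3) = 2
  deg(4) = 3
  deg(5) = 2
  deg(6) = 2
  deg(7) = 2
  deg(8) = 2

Step 2: Count vertices with odd degree:
  Odd-degree vertices: 2, 4 (2 total)

Step 3: Apply Euler's theorem:
  - Eulerian circuit exists iff graph is connected and all vertices have even degree
  - Eulerian path exists iff graph is connected and has 0 or 2 odd-degree vertices

Graph is connected with exactly 2 odd-degree vertices (2, 4).
Eulerian path exists (starting and ending at the odd-degree vertices), but no Eulerian circuit.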